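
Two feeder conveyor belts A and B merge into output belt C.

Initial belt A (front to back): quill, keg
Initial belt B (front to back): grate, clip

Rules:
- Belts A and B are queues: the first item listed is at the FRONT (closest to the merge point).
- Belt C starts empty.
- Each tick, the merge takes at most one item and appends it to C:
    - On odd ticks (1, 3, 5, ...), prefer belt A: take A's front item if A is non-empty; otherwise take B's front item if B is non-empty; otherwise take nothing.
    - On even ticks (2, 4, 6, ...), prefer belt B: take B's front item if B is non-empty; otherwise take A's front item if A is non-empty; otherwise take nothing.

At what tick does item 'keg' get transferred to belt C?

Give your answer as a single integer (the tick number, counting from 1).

Answer: 3

Derivation:
Tick 1: prefer A, take quill from A; A=[keg] B=[grate,clip] C=[quill]
Tick 2: prefer B, take grate from B; A=[keg] B=[clip] C=[quill,grate]
Tick 3: prefer A, take keg from A; A=[-] B=[clip] C=[quill,grate,keg]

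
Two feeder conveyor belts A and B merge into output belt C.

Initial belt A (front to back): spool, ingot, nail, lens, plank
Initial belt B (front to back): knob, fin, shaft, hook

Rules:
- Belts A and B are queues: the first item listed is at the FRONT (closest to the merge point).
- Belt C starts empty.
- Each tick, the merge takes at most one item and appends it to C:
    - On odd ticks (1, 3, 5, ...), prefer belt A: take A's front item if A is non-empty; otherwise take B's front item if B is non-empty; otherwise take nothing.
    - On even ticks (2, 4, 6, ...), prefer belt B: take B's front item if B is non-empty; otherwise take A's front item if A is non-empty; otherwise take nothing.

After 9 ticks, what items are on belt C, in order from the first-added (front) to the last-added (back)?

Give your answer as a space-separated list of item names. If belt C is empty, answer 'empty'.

Answer: spool knob ingot fin nail shaft lens hook plank

Derivation:
Tick 1: prefer A, take spool from A; A=[ingot,nail,lens,plank] B=[knob,fin,shaft,hook] C=[spool]
Tick 2: prefer B, take knob from B; A=[ingot,nail,lens,plank] B=[fin,shaft,hook] C=[spool,knob]
Tick 3: prefer A, take ingot from A; A=[nail,lens,plank] B=[fin,shaft,hook] C=[spool,knob,ingot]
Tick 4: prefer B, take fin from B; A=[nail,lens,plank] B=[shaft,hook] C=[spool,knob,ingot,fin]
Tick 5: prefer A, take nail from A; A=[lens,plank] B=[shaft,hook] C=[spool,knob,ingot,fin,nail]
Tick 6: prefer B, take shaft from B; A=[lens,plank] B=[hook] C=[spool,knob,ingot,fin,nail,shaft]
Tick 7: prefer A, take lens from A; A=[plank] B=[hook] C=[spool,knob,ingot,fin,nail,shaft,lens]
Tick 8: prefer B, take hook from B; A=[plank] B=[-] C=[spool,knob,ingot,fin,nail,shaft,lens,hook]
Tick 9: prefer A, take plank from A; A=[-] B=[-] C=[spool,knob,ingot,fin,nail,shaft,lens,hook,plank]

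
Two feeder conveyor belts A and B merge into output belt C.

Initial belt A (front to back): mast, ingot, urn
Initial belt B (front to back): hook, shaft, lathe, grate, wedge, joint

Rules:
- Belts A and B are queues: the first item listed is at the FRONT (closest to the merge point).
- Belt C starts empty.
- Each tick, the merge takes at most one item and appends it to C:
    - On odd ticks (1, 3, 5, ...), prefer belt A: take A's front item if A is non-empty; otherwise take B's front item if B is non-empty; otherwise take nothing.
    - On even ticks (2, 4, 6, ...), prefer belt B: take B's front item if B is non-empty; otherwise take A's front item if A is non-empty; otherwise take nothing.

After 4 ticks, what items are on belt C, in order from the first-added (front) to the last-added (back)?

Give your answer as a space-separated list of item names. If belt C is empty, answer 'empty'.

Tick 1: prefer A, take mast from A; A=[ingot,urn] B=[hook,shaft,lathe,grate,wedge,joint] C=[mast]
Tick 2: prefer B, take hook from B; A=[ingot,urn] B=[shaft,lathe,grate,wedge,joint] C=[mast,hook]
Tick 3: prefer A, take ingot from A; A=[urn] B=[shaft,lathe,grate,wedge,joint] C=[mast,hook,ingot]
Tick 4: prefer B, take shaft from B; A=[urn] B=[lathe,grate,wedge,joint] C=[mast,hook,ingot,shaft]

Answer: mast hook ingot shaft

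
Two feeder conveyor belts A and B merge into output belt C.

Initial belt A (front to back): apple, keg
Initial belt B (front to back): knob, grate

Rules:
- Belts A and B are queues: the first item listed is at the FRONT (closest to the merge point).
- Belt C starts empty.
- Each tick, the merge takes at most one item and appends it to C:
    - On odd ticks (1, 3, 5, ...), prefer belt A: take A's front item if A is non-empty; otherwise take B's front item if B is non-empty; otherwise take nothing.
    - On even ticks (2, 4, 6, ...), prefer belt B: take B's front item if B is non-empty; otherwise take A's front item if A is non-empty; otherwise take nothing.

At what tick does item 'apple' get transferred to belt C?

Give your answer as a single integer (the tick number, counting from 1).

Answer: 1

Derivation:
Tick 1: prefer A, take apple from A; A=[keg] B=[knob,grate] C=[apple]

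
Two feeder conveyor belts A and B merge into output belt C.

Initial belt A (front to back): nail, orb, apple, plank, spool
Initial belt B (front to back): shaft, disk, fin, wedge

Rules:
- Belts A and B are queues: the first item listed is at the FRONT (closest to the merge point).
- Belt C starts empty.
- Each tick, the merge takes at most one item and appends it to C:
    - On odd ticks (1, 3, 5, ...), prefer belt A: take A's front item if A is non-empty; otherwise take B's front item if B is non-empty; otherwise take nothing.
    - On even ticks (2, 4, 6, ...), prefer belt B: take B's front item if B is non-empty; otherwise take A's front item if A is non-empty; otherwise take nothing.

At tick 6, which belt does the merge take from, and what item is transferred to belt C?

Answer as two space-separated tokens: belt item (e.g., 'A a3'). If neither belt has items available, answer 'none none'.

Tick 1: prefer A, take nail from A; A=[orb,apple,plank,spool] B=[shaft,disk,fin,wedge] C=[nail]
Tick 2: prefer B, take shaft from B; A=[orb,apple,plank,spool] B=[disk,fin,wedge] C=[nail,shaft]
Tick 3: prefer A, take orb from A; A=[apple,plank,spool] B=[disk,fin,wedge] C=[nail,shaft,orb]
Tick 4: prefer B, take disk from B; A=[apple,plank,spool] B=[fin,wedge] C=[nail,shaft,orb,disk]
Tick 5: prefer A, take apple from A; A=[plank,spool] B=[fin,wedge] C=[nail,shaft,orb,disk,apple]
Tick 6: prefer B, take fin from B; A=[plank,spool] B=[wedge] C=[nail,shaft,orb,disk,apple,fin]

Answer: B fin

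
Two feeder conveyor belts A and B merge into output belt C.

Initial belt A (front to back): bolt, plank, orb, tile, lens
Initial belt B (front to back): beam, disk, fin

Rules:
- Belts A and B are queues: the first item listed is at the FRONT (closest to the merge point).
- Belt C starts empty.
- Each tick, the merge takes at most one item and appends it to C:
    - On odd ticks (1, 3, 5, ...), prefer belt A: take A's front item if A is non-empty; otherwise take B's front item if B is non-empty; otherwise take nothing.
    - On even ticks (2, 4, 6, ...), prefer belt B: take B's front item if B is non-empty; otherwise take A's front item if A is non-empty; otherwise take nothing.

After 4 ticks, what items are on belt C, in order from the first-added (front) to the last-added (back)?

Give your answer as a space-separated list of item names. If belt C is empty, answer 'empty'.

Answer: bolt beam plank disk

Derivation:
Tick 1: prefer A, take bolt from A; A=[plank,orb,tile,lens] B=[beam,disk,fin] C=[bolt]
Tick 2: prefer B, take beam from B; A=[plank,orb,tile,lens] B=[disk,fin] C=[bolt,beam]
Tick 3: prefer A, take plank from A; A=[orb,tile,lens] B=[disk,fin] C=[bolt,beam,plank]
Tick 4: prefer B, take disk from B; A=[orb,tile,lens] B=[fin] C=[bolt,beam,plank,disk]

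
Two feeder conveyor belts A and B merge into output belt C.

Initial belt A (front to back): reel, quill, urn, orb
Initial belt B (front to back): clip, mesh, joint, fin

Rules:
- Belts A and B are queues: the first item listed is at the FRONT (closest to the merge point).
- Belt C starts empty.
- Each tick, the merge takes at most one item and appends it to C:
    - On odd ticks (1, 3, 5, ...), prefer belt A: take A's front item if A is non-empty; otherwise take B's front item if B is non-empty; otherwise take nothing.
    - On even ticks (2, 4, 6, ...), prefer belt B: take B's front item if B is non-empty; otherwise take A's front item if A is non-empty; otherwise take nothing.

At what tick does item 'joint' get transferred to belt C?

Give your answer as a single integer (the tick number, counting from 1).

Answer: 6

Derivation:
Tick 1: prefer A, take reel from A; A=[quill,urn,orb] B=[clip,mesh,joint,fin] C=[reel]
Tick 2: prefer B, take clip from B; A=[quill,urn,orb] B=[mesh,joint,fin] C=[reel,clip]
Tick 3: prefer A, take quill from A; A=[urn,orb] B=[mesh,joint,fin] C=[reel,clip,quill]
Tick 4: prefer B, take mesh from B; A=[urn,orb] B=[joint,fin] C=[reel,clip,quill,mesh]
Tick 5: prefer A, take urn from A; A=[orb] B=[joint,fin] C=[reel,clip,quill,mesh,urn]
Tick 6: prefer B, take joint from B; A=[orb] B=[fin] C=[reel,clip,quill,mesh,urn,joint]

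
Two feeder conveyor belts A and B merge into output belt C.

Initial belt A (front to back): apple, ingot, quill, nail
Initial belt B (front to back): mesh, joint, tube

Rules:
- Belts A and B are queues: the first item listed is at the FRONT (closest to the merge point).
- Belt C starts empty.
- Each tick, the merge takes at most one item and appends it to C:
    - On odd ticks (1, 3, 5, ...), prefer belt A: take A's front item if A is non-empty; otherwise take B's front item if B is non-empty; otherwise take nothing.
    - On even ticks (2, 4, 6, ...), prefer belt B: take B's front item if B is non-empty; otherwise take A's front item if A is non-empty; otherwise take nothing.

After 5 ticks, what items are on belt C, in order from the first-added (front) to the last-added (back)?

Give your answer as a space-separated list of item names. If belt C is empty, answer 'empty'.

Answer: apple mesh ingot joint quill

Derivation:
Tick 1: prefer A, take apple from A; A=[ingot,quill,nail] B=[mesh,joint,tube] C=[apple]
Tick 2: prefer B, take mesh from B; A=[ingot,quill,nail] B=[joint,tube] C=[apple,mesh]
Tick 3: prefer A, take ingot from A; A=[quill,nail] B=[joint,tube] C=[apple,mesh,ingot]
Tick 4: prefer B, take joint from B; A=[quill,nail] B=[tube] C=[apple,mesh,ingot,joint]
Tick 5: prefer A, take quill from A; A=[nail] B=[tube] C=[apple,mesh,ingot,joint,quill]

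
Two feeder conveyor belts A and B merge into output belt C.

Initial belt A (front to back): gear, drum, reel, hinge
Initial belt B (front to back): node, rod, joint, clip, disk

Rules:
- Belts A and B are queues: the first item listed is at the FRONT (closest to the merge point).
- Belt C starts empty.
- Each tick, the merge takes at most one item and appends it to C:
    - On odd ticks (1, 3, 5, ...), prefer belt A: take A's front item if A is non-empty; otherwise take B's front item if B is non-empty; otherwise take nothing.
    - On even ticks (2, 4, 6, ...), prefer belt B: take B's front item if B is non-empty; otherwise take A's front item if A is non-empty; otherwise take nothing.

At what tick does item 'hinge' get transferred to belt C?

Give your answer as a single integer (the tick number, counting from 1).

Tick 1: prefer A, take gear from A; A=[drum,reel,hinge] B=[node,rod,joint,clip,disk] C=[gear]
Tick 2: prefer B, take node from B; A=[drum,reel,hinge] B=[rod,joint,clip,disk] C=[gear,node]
Tick 3: prefer A, take drum from A; A=[reel,hinge] B=[rod,joint,clip,disk] C=[gear,node,drum]
Tick 4: prefer B, take rod from B; A=[reel,hinge] B=[joint,clip,disk] C=[gear,node,drum,rod]
Tick 5: prefer A, take reel from A; A=[hinge] B=[joint,clip,disk] C=[gear,node,drum,rod,reel]
Tick 6: prefer B, take joint from B; A=[hinge] B=[clip,disk] C=[gear,node,drum,rod,reel,joint]
Tick 7: prefer A, take hinge from A; A=[-] B=[clip,disk] C=[gear,node,drum,rod,reel,joint,hinge]

Answer: 7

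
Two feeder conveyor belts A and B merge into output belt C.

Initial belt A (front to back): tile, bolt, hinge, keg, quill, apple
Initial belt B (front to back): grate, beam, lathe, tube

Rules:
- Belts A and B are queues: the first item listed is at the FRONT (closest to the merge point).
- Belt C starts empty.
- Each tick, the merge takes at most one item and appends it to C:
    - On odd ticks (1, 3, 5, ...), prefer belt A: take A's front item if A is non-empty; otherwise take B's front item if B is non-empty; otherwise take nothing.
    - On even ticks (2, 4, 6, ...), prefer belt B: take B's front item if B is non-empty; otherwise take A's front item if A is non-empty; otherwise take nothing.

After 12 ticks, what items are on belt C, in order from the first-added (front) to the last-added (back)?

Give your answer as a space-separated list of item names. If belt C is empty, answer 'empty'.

Tick 1: prefer A, take tile from A; A=[bolt,hinge,keg,quill,apple] B=[grate,beam,lathe,tube] C=[tile]
Tick 2: prefer B, take grate from B; A=[bolt,hinge,keg,quill,apple] B=[beam,lathe,tube] C=[tile,grate]
Tick 3: prefer A, take bolt from A; A=[hinge,keg,quill,apple] B=[beam,lathe,tube] C=[tile,grate,bolt]
Tick 4: prefer B, take beam from B; A=[hinge,keg,quill,apple] B=[lathe,tube] C=[tile,grate,bolt,beam]
Tick 5: prefer A, take hinge from A; A=[keg,quill,apple] B=[lathe,tube] C=[tile,grate,bolt,beam,hinge]
Tick 6: prefer B, take lathe from B; A=[keg,quill,apple] B=[tube] C=[tile,grate,bolt,beam,hinge,lathe]
Tick 7: prefer A, take keg from A; A=[quill,apple] B=[tube] C=[tile,grate,bolt,beam,hinge,lathe,keg]
Tick 8: prefer B, take tube from B; A=[quill,apple] B=[-] C=[tile,grate,bolt,beam,hinge,lathe,keg,tube]
Tick 9: prefer A, take quill from A; A=[apple] B=[-] C=[tile,grate,bolt,beam,hinge,lathe,keg,tube,quill]
Tick 10: prefer B, take apple from A; A=[-] B=[-] C=[tile,grate,bolt,beam,hinge,lathe,keg,tube,quill,apple]
Tick 11: prefer A, both empty, nothing taken; A=[-] B=[-] C=[tile,grate,bolt,beam,hinge,lathe,keg,tube,quill,apple]
Tick 12: prefer B, both empty, nothing taken; A=[-] B=[-] C=[tile,grate,bolt,beam,hinge,lathe,keg,tube,quill,apple]

Answer: tile grate bolt beam hinge lathe keg tube quill apple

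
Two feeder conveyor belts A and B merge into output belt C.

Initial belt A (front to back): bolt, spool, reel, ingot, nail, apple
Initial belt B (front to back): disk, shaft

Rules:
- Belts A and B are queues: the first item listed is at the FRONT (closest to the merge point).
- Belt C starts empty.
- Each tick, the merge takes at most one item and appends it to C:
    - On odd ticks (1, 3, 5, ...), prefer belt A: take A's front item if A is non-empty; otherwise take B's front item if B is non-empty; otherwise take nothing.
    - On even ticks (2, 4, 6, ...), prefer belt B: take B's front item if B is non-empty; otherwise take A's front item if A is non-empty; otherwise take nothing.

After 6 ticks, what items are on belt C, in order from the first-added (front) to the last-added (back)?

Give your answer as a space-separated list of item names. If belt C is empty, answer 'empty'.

Tick 1: prefer A, take bolt from A; A=[spool,reel,ingot,nail,apple] B=[disk,shaft] C=[bolt]
Tick 2: prefer B, take disk from B; A=[spool,reel,ingot,nail,apple] B=[shaft] C=[bolt,disk]
Tick 3: prefer A, take spool from A; A=[reel,ingot,nail,apple] B=[shaft] C=[bolt,disk,spool]
Tick 4: prefer B, take shaft from B; A=[reel,ingot,nail,apple] B=[-] C=[bolt,disk,spool,shaft]
Tick 5: prefer A, take reel from A; A=[ingot,nail,apple] B=[-] C=[bolt,disk,spool,shaft,reel]
Tick 6: prefer B, take ingot from A; A=[nail,apple] B=[-] C=[bolt,disk,spool,shaft,reel,ingot]

Answer: bolt disk spool shaft reel ingot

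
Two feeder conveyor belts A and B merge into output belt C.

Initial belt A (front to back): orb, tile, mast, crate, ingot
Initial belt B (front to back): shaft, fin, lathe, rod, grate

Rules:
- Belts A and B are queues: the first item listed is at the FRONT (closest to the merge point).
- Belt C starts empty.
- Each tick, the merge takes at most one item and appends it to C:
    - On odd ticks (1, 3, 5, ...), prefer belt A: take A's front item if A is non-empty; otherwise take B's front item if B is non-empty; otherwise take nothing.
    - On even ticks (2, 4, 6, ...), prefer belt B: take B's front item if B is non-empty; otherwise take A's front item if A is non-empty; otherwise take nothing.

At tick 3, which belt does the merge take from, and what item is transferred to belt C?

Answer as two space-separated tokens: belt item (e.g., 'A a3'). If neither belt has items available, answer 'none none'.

Answer: A tile

Derivation:
Tick 1: prefer A, take orb from A; A=[tile,mast,crate,ingot] B=[shaft,fin,lathe,rod,grate] C=[orb]
Tick 2: prefer B, take shaft from B; A=[tile,mast,crate,ingot] B=[fin,lathe,rod,grate] C=[orb,shaft]
Tick 3: prefer A, take tile from A; A=[mast,crate,ingot] B=[fin,lathe,rod,grate] C=[orb,shaft,tile]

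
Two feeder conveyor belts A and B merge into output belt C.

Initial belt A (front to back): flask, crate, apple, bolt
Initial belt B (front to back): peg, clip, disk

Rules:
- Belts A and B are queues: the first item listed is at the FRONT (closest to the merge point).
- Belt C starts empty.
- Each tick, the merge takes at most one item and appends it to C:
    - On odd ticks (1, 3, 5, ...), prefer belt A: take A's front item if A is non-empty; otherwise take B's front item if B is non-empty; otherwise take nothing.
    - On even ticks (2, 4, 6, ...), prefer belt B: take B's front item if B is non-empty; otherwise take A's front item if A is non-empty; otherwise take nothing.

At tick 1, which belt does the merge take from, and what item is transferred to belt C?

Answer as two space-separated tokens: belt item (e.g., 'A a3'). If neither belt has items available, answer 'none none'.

Tick 1: prefer A, take flask from A; A=[crate,apple,bolt] B=[peg,clip,disk] C=[flask]

Answer: A flask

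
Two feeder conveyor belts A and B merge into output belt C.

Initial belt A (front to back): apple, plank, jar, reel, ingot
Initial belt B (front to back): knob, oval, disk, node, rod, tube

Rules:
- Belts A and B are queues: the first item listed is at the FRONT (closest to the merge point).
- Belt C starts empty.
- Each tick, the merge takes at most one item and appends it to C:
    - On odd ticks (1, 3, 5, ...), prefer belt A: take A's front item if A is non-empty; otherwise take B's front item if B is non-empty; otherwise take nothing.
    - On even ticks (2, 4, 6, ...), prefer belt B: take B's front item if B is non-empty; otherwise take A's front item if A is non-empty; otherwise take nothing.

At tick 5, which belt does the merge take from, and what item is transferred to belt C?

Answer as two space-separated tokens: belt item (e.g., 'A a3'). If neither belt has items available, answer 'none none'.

Tick 1: prefer A, take apple from A; A=[plank,jar,reel,ingot] B=[knob,oval,disk,node,rod,tube] C=[apple]
Tick 2: prefer B, take knob from B; A=[plank,jar,reel,ingot] B=[oval,disk,node,rod,tube] C=[apple,knob]
Tick 3: prefer A, take plank from A; A=[jar,reel,ingot] B=[oval,disk,node,rod,tube] C=[apple,knob,plank]
Tick 4: prefer B, take oval from B; A=[jar,reel,ingot] B=[disk,node,rod,tube] C=[apple,knob,plank,oval]
Tick 5: prefer A, take jar from A; A=[reel,ingot] B=[disk,node,rod,tube] C=[apple,knob,plank,oval,jar]

Answer: A jar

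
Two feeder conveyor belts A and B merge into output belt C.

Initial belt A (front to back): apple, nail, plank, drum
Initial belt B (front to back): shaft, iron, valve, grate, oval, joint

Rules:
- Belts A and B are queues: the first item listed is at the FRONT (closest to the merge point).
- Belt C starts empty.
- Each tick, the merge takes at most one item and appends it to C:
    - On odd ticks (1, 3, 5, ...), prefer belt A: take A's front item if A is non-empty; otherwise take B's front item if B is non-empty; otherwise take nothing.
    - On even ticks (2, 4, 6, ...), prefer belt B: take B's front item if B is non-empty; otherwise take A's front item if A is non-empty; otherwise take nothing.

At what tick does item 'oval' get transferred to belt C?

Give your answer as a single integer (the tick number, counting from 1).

Answer: 9

Derivation:
Tick 1: prefer A, take apple from A; A=[nail,plank,drum] B=[shaft,iron,valve,grate,oval,joint] C=[apple]
Tick 2: prefer B, take shaft from B; A=[nail,plank,drum] B=[iron,valve,grate,oval,joint] C=[apple,shaft]
Tick 3: prefer A, take nail from A; A=[plank,drum] B=[iron,valve,grate,oval,joint] C=[apple,shaft,nail]
Tick 4: prefer B, take iron from B; A=[plank,drum] B=[valve,grate,oval,joint] C=[apple,shaft,nail,iron]
Tick 5: prefer A, take plank from A; A=[drum] B=[valve,grate,oval,joint] C=[apple,shaft,nail,iron,plank]
Tick 6: prefer B, take valve from B; A=[drum] B=[grate,oval,joint] C=[apple,shaft,nail,iron,plank,valve]
Tick 7: prefer A, take drum from A; A=[-] B=[grate,oval,joint] C=[apple,shaft,nail,iron,plank,valve,drum]
Tick 8: prefer B, take grate from B; A=[-] B=[oval,joint] C=[apple,shaft,nail,iron,plank,valve,drum,grate]
Tick 9: prefer A, take oval from B; A=[-] B=[joint] C=[apple,shaft,nail,iron,plank,valve,drum,grate,oval]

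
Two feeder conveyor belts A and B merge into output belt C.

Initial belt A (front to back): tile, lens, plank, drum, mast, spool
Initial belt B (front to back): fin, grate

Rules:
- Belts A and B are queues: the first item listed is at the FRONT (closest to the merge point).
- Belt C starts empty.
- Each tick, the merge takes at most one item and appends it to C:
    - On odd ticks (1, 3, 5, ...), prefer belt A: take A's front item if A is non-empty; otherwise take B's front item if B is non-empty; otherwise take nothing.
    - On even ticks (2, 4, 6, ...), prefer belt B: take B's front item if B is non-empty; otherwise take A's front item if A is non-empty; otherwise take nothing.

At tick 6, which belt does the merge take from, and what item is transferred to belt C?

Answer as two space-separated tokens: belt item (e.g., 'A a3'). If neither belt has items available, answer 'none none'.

Tick 1: prefer A, take tile from A; A=[lens,plank,drum,mast,spool] B=[fin,grate] C=[tile]
Tick 2: prefer B, take fin from B; A=[lens,plank,drum,mast,spool] B=[grate] C=[tile,fin]
Tick 3: prefer A, take lens from A; A=[plank,drum,mast,spool] B=[grate] C=[tile,fin,lens]
Tick 4: prefer B, take grate from B; A=[plank,drum,mast,spool] B=[-] C=[tile,fin,lens,grate]
Tick 5: prefer A, take plank from A; A=[drum,mast,spool] B=[-] C=[tile,fin,lens,grate,plank]
Tick 6: prefer B, take drum from A; A=[mast,spool] B=[-] C=[tile,fin,lens,grate,plank,drum]

Answer: A drum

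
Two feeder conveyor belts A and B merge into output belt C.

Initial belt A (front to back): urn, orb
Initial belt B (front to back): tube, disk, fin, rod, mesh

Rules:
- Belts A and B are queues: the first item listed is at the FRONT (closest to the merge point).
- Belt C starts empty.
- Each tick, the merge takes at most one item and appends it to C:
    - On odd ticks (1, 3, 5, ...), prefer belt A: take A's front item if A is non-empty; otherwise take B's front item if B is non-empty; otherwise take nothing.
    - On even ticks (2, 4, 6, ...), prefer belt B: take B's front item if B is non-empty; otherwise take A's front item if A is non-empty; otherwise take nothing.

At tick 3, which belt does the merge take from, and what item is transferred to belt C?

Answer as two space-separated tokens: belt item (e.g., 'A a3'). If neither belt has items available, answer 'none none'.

Answer: A orb

Derivation:
Tick 1: prefer A, take urn from A; A=[orb] B=[tube,disk,fin,rod,mesh] C=[urn]
Tick 2: prefer B, take tube from B; A=[orb] B=[disk,fin,rod,mesh] C=[urn,tube]
Tick 3: prefer A, take orb from A; A=[-] B=[disk,fin,rod,mesh] C=[urn,tube,orb]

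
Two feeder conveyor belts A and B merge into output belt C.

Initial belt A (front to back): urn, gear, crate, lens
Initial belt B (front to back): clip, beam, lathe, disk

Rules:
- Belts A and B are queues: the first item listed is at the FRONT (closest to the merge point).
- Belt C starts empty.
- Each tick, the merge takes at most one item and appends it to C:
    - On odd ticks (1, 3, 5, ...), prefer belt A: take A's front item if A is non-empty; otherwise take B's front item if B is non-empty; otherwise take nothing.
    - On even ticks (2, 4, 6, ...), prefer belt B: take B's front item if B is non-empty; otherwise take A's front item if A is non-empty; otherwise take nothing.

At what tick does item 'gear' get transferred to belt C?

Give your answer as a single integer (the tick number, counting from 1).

Tick 1: prefer A, take urn from A; A=[gear,crate,lens] B=[clip,beam,lathe,disk] C=[urn]
Tick 2: prefer B, take clip from B; A=[gear,crate,lens] B=[beam,lathe,disk] C=[urn,clip]
Tick 3: prefer A, take gear from A; A=[crate,lens] B=[beam,lathe,disk] C=[urn,clip,gear]

Answer: 3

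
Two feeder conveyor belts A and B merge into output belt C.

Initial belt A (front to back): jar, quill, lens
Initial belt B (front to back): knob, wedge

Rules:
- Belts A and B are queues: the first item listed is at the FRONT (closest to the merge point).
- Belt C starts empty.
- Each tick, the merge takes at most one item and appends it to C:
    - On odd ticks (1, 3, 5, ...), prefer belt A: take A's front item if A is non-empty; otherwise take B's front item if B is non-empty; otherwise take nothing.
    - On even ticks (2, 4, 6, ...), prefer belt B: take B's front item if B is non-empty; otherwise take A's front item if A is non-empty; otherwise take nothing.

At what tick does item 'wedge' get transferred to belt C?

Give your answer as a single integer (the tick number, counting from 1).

Tick 1: prefer A, take jar from A; A=[quill,lens] B=[knob,wedge] C=[jar]
Tick 2: prefer B, take knob from B; A=[quill,lens] B=[wedge] C=[jar,knob]
Tick 3: prefer A, take quill from A; A=[lens] B=[wedge] C=[jar,knob,quill]
Tick 4: prefer B, take wedge from B; A=[lens] B=[-] C=[jar,knob,quill,wedge]

Answer: 4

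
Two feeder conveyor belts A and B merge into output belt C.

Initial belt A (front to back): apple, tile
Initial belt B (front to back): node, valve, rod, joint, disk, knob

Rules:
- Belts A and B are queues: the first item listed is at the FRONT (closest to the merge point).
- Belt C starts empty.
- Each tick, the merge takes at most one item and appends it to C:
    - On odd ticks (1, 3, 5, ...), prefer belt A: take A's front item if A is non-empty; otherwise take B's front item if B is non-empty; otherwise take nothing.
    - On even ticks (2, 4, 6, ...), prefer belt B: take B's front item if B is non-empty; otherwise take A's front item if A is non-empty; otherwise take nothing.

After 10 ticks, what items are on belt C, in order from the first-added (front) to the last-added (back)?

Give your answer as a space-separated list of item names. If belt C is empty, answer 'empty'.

Answer: apple node tile valve rod joint disk knob

Derivation:
Tick 1: prefer A, take apple from A; A=[tile] B=[node,valve,rod,joint,disk,knob] C=[apple]
Tick 2: prefer B, take node from B; A=[tile] B=[valve,rod,joint,disk,knob] C=[apple,node]
Tick 3: prefer A, take tile from A; A=[-] B=[valve,rod,joint,disk,knob] C=[apple,node,tile]
Tick 4: prefer B, take valve from B; A=[-] B=[rod,joint,disk,knob] C=[apple,node,tile,valve]
Tick 5: prefer A, take rod from B; A=[-] B=[joint,disk,knob] C=[apple,node,tile,valve,rod]
Tick 6: prefer B, take joint from B; A=[-] B=[disk,knob] C=[apple,node,tile,valve,rod,joint]
Tick 7: prefer A, take disk from B; A=[-] B=[knob] C=[apple,node,tile,valve,rod,joint,disk]
Tick 8: prefer B, take knob from B; A=[-] B=[-] C=[apple,node,tile,valve,rod,joint,disk,knob]
Tick 9: prefer A, both empty, nothing taken; A=[-] B=[-] C=[apple,node,tile,valve,rod,joint,disk,knob]
Tick 10: prefer B, both empty, nothing taken; A=[-] B=[-] C=[apple,node,tile,valve,rod,joint,disk,knob]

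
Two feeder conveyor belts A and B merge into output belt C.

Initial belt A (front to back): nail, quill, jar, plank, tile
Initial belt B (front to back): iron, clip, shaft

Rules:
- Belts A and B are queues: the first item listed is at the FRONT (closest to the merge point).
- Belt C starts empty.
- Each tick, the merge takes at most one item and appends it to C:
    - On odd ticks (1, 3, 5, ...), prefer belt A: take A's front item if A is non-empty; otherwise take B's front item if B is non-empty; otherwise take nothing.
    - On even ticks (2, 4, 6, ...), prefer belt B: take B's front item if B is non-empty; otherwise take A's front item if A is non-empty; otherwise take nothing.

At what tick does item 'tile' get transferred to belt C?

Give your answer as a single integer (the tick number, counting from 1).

Tick 1: prefer A, take nail from A; A=[quill,jar,plank,tile] B=[iron,clip,shaft] C=[nail]
Tick 2: prefer B, take iron from B; A=[quill,jar,plank,tile] B=[clip,shaft] C=[nail,iron]
Tick 3: prefer A, take quill from A; A=[jar,plank,tile] B=[clip,shaft] C=[nail,iron,quill]
Tick 4: prefer B, take clip from B; A=[jar,plank,tile] B=[shaft] C=[nail,iron,quill,clip]
Tick 5: prefer A, take jar from A; A=[plank,tile] B=[shaft] C=[nail,iron,quill,clip,jar]
Tick 6: prefer B, take shaft from B; A=[plank,tile] B=[-] C=[nail,iron,quill,clip,jar,shaft]
Tick 7: prefer A, take plank from A; A=[tile] B=[-] C=[nail,iron,quill,clip,jar,shaft,plank]
Tick 8: prefer B, take tile from A; A=[-] B=[-] C=[nail,iron,quill,clip,jar,shaft,plank,tile]

Answer: 8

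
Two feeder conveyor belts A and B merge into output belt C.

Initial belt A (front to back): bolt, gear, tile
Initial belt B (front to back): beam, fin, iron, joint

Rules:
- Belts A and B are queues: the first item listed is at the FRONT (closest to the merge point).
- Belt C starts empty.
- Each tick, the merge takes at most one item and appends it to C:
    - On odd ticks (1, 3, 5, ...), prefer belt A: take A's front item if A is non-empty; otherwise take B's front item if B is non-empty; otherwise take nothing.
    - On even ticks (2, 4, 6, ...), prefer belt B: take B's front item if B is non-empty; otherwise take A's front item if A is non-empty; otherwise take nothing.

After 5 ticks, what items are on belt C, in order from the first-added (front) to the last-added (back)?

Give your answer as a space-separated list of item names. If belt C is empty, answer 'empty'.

Tick 1: prefer A, take bolt from A; A=[gear,tile] B=[beam,fin,iron,joint] C=[bolt]
Tick 2: prefer B, take beam from B; A=[gear,tile] B=[fin,iron,joint] C=[bolt,beam]
Tick 3: prefer A, take gear from A; A=[tile] B=[fin,iron,joint] C=[bolt,beam,gear]
Tick 4: prefer B, take fin from B; A=[tile] B=[iron,joint] C=[bolt,beam,gear,fin]
Tick 5: prefer A, take tile from A; A=[-] B=[iron,joint] C=[bolt,beam,gear,fin,tile]

Answer: bolt beam gear fin tile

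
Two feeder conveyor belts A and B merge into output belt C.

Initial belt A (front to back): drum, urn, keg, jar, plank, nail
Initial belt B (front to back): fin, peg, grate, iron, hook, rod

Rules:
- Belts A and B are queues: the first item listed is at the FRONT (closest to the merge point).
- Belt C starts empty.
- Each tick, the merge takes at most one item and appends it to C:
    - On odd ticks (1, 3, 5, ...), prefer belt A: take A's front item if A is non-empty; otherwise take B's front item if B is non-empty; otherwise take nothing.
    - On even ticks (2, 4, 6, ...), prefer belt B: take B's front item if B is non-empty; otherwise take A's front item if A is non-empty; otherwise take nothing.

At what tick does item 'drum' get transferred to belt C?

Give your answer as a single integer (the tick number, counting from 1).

Tick 1: prefer A, take drum from A; A=[urn,keg,jar,plank,nail] B=[fin,peg,grate,iron,hook,rod] C=[drum]

Answer: 1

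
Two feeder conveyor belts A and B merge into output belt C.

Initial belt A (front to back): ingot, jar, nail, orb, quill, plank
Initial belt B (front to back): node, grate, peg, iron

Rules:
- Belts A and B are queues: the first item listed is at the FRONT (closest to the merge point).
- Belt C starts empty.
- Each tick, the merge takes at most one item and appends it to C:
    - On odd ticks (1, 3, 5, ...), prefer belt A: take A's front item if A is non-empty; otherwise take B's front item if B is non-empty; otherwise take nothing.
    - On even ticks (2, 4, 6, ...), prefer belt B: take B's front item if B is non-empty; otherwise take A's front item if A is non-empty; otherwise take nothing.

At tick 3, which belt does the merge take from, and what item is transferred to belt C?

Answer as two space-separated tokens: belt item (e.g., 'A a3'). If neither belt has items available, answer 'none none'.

Answer: A jar

Derivation:
Tick 1: prefer A, take ingot from A; A=[jar,nail,orb,quill,plank] B=[node,grate,peg,iron] C=[ingot]
Tick 2: prefer B, take node from B; A=[jar,nail,orb,quill,plank] B=[grate,peg,iron] C=[ingot,node]
Tick 3: prefer A, take jar from A; A=[nail,orb,quill,plank] B=[grate,peg,iron] C=[ingot,node,jar]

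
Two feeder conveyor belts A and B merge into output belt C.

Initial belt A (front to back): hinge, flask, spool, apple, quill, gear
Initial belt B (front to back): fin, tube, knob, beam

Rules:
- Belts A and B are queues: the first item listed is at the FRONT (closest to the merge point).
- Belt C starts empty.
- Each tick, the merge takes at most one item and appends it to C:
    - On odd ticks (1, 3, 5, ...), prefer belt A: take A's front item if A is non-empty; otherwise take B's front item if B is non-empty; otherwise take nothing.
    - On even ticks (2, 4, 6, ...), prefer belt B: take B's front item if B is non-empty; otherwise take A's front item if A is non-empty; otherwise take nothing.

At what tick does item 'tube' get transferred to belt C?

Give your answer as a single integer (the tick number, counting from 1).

Answer: 4

Derivation:
Tick 1: prefer A, take hinge from A; A=[flask,spool,apple,quill,gear] B=[fin,tube,knob,beam] C=[hinge]
Tick 2: prefer B, take fin from B; A=[flask,spool,apple,quill,gear] B=[tube,knob,beam] C=[hinge,fin]
Tick 3: prefer A, take flask from A; A=[spool,apple,quill,gear] B=[tube,knob,beam] C=[hinge,fin,flask]
Tick 4: prefer B, take tube from B; A=[spool,apple,quill,gear] B=[knob,beam] C=[hinge,fin,flask,tube]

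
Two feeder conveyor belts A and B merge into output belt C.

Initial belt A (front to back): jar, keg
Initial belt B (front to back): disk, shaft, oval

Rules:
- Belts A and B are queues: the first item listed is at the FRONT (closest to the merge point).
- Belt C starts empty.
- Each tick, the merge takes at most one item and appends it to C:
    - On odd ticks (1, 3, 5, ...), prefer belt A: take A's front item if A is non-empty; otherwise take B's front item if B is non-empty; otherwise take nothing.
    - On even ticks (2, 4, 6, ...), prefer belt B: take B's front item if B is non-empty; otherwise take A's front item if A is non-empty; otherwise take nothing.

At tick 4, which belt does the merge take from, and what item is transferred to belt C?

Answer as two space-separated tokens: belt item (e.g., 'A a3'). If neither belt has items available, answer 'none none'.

Tick 1: prefer A, take jar from A; A=[keg] B=[disk,shaft,oval] C=[jar]
Tick 2: prefer B, take disk from B; A=[keg] B=[shaft,oval] C=[jar,disk]
Tick 3: prefer A, take keg from A; A=[-] B=[shaft,oval] C=[jar,disk,keg]
Tick 4: prefer B, take shaft from B; A=[-] B=[oval] C=[jar,disk,keg,shaft]

Answer: B shaft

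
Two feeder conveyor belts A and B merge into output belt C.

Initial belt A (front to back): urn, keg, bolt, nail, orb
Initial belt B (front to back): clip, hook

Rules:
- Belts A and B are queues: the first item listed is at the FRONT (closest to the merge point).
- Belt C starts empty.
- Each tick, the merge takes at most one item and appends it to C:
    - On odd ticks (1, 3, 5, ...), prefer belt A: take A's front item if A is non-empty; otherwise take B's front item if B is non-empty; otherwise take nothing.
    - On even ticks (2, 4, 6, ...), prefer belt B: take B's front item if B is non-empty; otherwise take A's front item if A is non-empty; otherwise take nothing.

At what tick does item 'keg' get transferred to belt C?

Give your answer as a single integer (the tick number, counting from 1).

Answer: 3

Derivation:
Tick 1: prefer A, take urn from A; A=[keg,bolt,nail,orb] B=[clip,hook] C=[urn]
Tick 2: prefer B, take clip from B; A=[keg,bolt,nail,orb] B=[hook] C=[urn,clip]
Tick 3: prefer A, take keg from A; A=[bolt,nail,orb] B=[hook] C=[urn,clip,keg]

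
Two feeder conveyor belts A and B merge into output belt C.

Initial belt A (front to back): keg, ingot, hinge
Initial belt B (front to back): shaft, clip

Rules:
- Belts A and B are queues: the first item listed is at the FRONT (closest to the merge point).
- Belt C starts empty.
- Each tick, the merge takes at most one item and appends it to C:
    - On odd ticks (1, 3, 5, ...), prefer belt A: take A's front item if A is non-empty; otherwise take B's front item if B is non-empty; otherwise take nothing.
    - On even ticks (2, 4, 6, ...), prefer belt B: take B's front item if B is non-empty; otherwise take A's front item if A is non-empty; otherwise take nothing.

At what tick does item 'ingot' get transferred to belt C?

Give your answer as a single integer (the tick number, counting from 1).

Tick 1: prefer A, take keg from A; A=[ingot,hinge] B=[shaft,clip] C=[keg]
Tick 2: prefer B, take shaft from B; A=[ingot,hinge] B=[clip] C=[keg,shaft]
Tick 3: prefer A, take ingot from A; A=[hinge] B=[clip] C=[keg,shaft,ingot]

Answer: 3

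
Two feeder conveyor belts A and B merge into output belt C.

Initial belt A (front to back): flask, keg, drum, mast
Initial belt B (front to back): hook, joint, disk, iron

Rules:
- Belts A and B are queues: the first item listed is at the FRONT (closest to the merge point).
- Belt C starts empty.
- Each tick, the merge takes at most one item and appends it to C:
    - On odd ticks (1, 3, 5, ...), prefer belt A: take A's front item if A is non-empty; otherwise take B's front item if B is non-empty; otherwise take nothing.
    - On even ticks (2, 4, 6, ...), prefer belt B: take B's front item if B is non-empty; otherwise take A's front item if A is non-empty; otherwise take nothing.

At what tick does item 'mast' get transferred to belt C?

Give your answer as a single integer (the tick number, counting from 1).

Tick 1: prefer A, take flask from A; A=[keg,drum,mast] B=[hook,joint,disk,iron] C=[flask]
Tick 2: prefer B, take hook from B; A=[keg,drum,mast] B=[joint,disk,iron] C=[flask,hook]
Tick 3: prefer A, take keg from A; A=[drum,mast] B=[joint,disk,iron] C=[flask,hook,keg]
Tick 4: prefer B, take joint from B; A=[drum,mast] B=[disk,iron] C=[flask,hook,keg,joint]
Tick 5: prefer A, take drum from A; A=[mast] B=[disk,iron] C=[flask,hook,keg,joint,drum]
Tick 6: prefer B, take disk from B; A=[mast] B=[iron] C=[flask,hook,keg,joint,drum,disk]
Tick 7: prefer A, take mast from A; A=[-] B=[iron] C=[flask,hook,keg,joint,drum,disk,mast]

Answer: 7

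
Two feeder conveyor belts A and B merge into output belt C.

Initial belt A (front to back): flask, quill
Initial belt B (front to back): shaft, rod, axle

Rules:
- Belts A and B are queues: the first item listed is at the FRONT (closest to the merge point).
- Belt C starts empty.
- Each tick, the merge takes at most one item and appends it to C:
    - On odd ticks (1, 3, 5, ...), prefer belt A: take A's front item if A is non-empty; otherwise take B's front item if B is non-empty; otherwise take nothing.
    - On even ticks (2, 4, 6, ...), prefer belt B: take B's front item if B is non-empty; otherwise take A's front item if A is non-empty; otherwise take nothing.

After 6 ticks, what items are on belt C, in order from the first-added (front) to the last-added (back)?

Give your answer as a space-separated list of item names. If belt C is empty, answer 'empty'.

Tick 1: prefer A, take flask from A; A=[quill] B=[shaft,rod,axle] C=[flask]
Tick 2: prefer B, take shaft from B; A=[quill] B=[rod,axle] C=[flask,shaft]
Tick 3: prefer A, take quill from A; A=[-] B=[rod,axle] C=[flask,shaft,quill]
Tick 4: prefer B, take rod from B; A=[-] B=[axle] C=[flask,shaft,quill,rod]
Tick 5: prefer A, take axle from B; A=[-] B=[-] C=[flask,shaft,quill,rod,axle]
Tick 6: prefer B, both empty, nothing taken; A=[-] B=[-] C=[flask,shaft,quill,rod,axle]

Answer: flask shaft quill rod axle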